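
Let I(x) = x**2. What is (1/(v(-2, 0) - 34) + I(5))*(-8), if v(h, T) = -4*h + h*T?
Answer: -2596/13 ≈ -199.69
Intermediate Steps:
v(h, T) = -4*h + T*h
(1/(v(-2, 0) - 34) + I(5))*(-8) = (1/(-2*(-4 + 0) - 34) + 5**2)*(-8) = (1/(-2*(-4) - 34) + 25)*(-8) = (1/(8 - 34) + 25)*(-8) = (1/(-26) + 25)*(-8) = (-1/26 + 25)*(-8) = (649/26)*(-8) = -2596/13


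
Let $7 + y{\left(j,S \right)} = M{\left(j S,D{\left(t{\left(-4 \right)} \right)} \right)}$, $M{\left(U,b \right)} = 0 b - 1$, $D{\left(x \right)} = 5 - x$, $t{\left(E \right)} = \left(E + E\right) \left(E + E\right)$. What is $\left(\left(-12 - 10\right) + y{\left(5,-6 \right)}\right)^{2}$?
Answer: $900$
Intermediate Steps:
$t{\left(E \right)} = 4 E^{2}$ ($t{\left(E \right)} = 2 E 2 E = 4 E^{2}$)
$M{\left(U,b \right)} = -1$ ($M{\left(U,b \right)} = 0 - 1 = -1$)
$y{\left(j,S \right)} = -8$ ($y{\left(j,S \right)} = -7 - 1 = -8$)
$\left(\left(-12 - 10\right) + y{\left(5,-6 \right)}\right)^{2} = \left(\left(-12 - 10\right) - 8\right)^{2} = \left(-22 - 8\right)^{2} = \left(-30\right)^{2} = 900$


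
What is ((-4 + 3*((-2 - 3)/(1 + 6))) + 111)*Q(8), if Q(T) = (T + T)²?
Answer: 187904/7 ≈ 26843.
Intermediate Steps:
Q(T) = 4*T² (Q(T) = (2*T)² = 4*T²)
((-4 + 3*((-2 - 3)/(1 + 6))) + 111)*Q(8) = ((-4 + 3*((-2 - 3)/(1 + 6))) + 111)*(4*8²) = ((-4 + 3*(-5/7)) + 111)*(4*64) = ((-4 + 3*(-5*⅐)) + 111)*256 = ((-4 + 3*(-5/7)) + 111)*256 = ((-4 - 15/7) + 111)*256 = (-43/7 + 111)*256 = (734/7)*256 = 187904/7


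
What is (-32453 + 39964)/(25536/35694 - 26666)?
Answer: -44682939/158631778 ≈ -0.28168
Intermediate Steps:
(-32453 + 39964)/(25536/35694 - 26666) = 7511/(25536*(1/35694) - 26666) = 7511/(4256/5949 - 26666) = 7511/(-158631778/5949) = 7511*(-5949/158631778) = -44682939/158631778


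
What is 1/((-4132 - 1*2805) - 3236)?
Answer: -1/10173 ≈ -9.8299e-5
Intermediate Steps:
1/((-4132 - 1*2805) - 3236) = 1/((-4132 - 2805) - 3236) = 1/(-6937 - 3236) = 1/(-10173) = -1/10173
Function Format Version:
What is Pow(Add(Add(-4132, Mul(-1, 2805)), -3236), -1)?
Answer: Rational(-1, 10173) ≈ -9.8299e-5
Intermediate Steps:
Pow(Add(Add(-4132, Mul(-1, 2805)), -3236), -1) = Pow(Add(Add(-4132, -2805), -3236), -1) = Pow(Add(-6937, -3236), -1) = Pow(-10173, -1) = Rational(-1, 10173)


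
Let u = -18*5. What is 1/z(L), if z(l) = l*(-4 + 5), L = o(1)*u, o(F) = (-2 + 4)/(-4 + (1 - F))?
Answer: 1/45 ≈ 0.022222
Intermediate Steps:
u = -90
o(F) = 2/(-3 - F)
L = 45 (L = -2/(3 + 1)*(-90) = -2/4*(-90) = -2*¼*(-90) = -½*(-90) = 45)
z(l) = l (z(l) = l*1 = l)
1/z(L) = 1/45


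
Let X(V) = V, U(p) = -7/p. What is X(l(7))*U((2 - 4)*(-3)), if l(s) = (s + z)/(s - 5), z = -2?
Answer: -35/12 ≈ -2.9167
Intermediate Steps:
l(s) = (-2 + s)/(-5 + s) (l(s) = (s - 2)/(s - 5) = (-2 + s)/(-5 + s))
X(l(7))*U((2 - 4)*(-3)) = ((-2 + 7)/(-5 + 7))*(-7*(-1/(3*(2 - 4)))) = (5/2)*(-7/((-2*(-3)))) = ((½)*5)*(-7/6) = 5*(-7*⅙)/2 = (5/2)*(-7/6) = -35/12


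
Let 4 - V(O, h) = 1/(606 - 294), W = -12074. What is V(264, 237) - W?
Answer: 3768335/312 ≈ 12078.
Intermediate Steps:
V(O, h) = 1247/312 (V(O, h) = 4 - 1/(606 - 294) = 4 - 1/312 = 1247/312)
V(264, 237) - W = 1247/312 - 1*(-12074) = 1247/312 + 12074 = 3768335/312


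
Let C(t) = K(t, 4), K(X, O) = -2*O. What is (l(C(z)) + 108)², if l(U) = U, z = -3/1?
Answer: 10000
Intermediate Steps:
z = -3 (z = -3*1 = -3)
C(t) = -8 (C(t) = -2*4 = -8)
(l(C(z)) + 108)² = (-8 + 108)² = 100² = 10000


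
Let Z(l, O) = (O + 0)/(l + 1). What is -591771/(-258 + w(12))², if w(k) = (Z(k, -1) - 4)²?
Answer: -16901571531/1664068849 ≈ -10.157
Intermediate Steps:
Z(l, O) = O/(1 + l)
w(k) = (-4 - 1/(1 + k))² (w(k) = (-1/(1 + k) - 4)² = (-4 - 1/(1 + k))²)
-591771/(-258 + w(12))² = -591771/(-258 + (5 + 4*12)²/(1 + 12)²)² = -591771/(-258 + (5 + 48)²/13²)² = -591771/(-258 + (1/169)*53²)² = -591771/(-258 + (1/169)*2809)² = -591771/(-258 + 2809/169)² = -591771/((-40793/169)²) = -591771/1664068849/28561 = -591771*28561/1664068849 = -16901571531/1664068849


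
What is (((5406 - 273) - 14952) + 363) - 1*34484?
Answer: -43940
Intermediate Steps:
(((5406 - 273) - 14952) + 363) - 1*34484 = ((5133 - 14952) + 363) - 34484 = (-9819 + 363) - 34484 = -9456 - 34484 = -43940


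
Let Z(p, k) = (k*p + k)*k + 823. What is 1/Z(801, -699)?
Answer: 1/391858825 ≈ 2.5519e-9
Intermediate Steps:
Z(p, k) = 823 + k*(k + k*p) (Z(p, k) = (k + k*p)*k + 823 = k*(k + k*p) + 823 = 823 + k*(k + k*p))
1/Z(801, -699) = 1/(823 + (-699)**2 + 801*(-699)**2) = 1/(823 + 488601 + 801*488601) = 1/(823 + 488601 + 391369401) = 1/391858825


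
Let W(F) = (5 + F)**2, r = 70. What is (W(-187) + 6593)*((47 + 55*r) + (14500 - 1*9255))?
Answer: 363092814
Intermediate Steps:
(W(-187) + 6593)*((47 + 55*r) + (14500 - 1*9255)) = ((5 - 187)**2 + 6593)*((47 + 55*70) + (14500 - 1*9255)) = ((-182)**2 + 6593)*((47 + 3850) + (14500 - 9255)) = (33124 + 6593)*(3897 + 5245) = 39717*9142 = 363092814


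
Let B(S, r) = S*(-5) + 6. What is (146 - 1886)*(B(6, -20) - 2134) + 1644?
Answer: 3756564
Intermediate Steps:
B(S, r) = 6 - 5*S (B(S, r) = -5*S + 6 = 6 - 5*S)
(146 - 1886)*(B(6, -20) - 2134) + 1644 = (146 - 1886)*((6 - 5*6) - 2134) + 1644 = -1740*((6 - 30) - 2134) + 1644 = -1740*(-24 - 2134) + 1644 = -1740*(-2158) + 1644 = 3754920 + 1644 = 3756564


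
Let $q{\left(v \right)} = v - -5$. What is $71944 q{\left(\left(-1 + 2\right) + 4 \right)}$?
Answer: $719440$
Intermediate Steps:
$q{\left(v \right)} = 5 + v$ ($q{\left(v \right)} = v + 5 = 5 + v$)
$71944 q{\left(\left(-1 + 2\right) + 4 \right)} = 71944 \left(5 + \left(\left(-1 + 2\right) + 4\right)\right) = 71944 \left(5 + \left(1 + 4\right)\right) = 71944 \left(5 + 5\right) = 71944 \cdot 10 = 719440$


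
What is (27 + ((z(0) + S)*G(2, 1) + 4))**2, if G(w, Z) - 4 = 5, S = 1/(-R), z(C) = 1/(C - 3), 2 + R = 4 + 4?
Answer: 2809/4 ≈ 702.25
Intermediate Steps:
R = 6 (R = -2 + (4 + 4) = -2 + 8 = 6)
z(C) = 1/(-3 + C)
S = -1/6 (S = 1/(-1*6) = 1/(-6) = -1/6 ≈ -0.16667)
G(w, Z) = 9 (G(w, Z) = 4 + 5 = 9)
(27 + ((z(0) + S)*G(2, 1) + 4))**2 = (27 + ((1/(-3 + 0) - 1/6)*9 + 4))**2 = (27 + ((1/(-3) - 1/6)*9 + 4))**2 = (27 + ((-1/3 - 1/6)*9 + 4))**2 = (27 + (-1/2*9 + 4))**2 = (27 + (-9/2 + 4))**2 = (27 - 1/2)**2 = (53/2)**2 = 2809/4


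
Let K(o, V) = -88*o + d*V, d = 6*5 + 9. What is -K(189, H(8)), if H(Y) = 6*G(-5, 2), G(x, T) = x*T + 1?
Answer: 18738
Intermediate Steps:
d = 39 (d = 30 + 9 = 39)
G(x, T) = 1 + T*x (G(x, T) = T*x + 1 = 1 + T*x)
H(Y) = -54 (H(Y) = 6*(1 + 2*(-5)) = 6*(1 - 10) = 6*(-9) = -54)
K(o, V) = -88*o + 39*V
-K(189, H(8)) = -(-88*189 + 39*(-54)) = -(-16632 - 2106) = -1*(-18738) = 18738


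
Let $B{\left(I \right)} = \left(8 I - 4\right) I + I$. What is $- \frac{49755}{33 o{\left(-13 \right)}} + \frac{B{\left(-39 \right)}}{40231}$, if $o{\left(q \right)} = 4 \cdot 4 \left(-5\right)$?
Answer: $\frac{135608387}{7080656} \approx 19.152$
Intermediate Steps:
$o{\left(q \right)} = -80$ ($o{\left(q \right)} = 16 \left(-5\right) = -80$)
$B{\left(I \right)} = I + I \left(-4 + 8 I\right)$ ($B{\left(I \right)} = \left(-4 + 8 I\right) I + I = I \left(-4 + 8 I\right) + I = I + I \left(-4 + 8 I\right)$)
$- \frac{49755}{33 o{\left(-13 \right)}} + \frac{B{\left(-39 \right)}}{40231} = - \frac{49755}{33 \left(-80\right)} + \frac{\left(-39\right) \left(-3 + 8 \left(-39\right)\right)}{40231} = - \frac{49755}{-2640} + - 39 \left(-3 - 312\right) \frac{1}{40231} = \left(-49755\right) \left(- \frac{1}{2640}\right) + \left(-39\right) \left(-315\right) \frac{1}{40231} = \frac{3317}{176} + 12285 \cdot \frac{1}{40231} = \frac{3317}{176} + \frac{12285}{40231} = \frac{135608387}{7080656}$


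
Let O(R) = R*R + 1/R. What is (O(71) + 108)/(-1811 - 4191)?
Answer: -182790/213071 ≈ -0.85788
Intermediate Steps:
O(R) = 1/R + R² (O(R) = R² + 1/R = 1/R + R²)
(O(71) + 108)/(-1811 - 4191) = ((1 + 71³)/71 + 108)/(-1811 - 4191) = ((1 + 357911)/71 + 108)/(-6002) = ((1/71)*357912 + 108)*(-1/6002) = (357912/71 + 108)*(-1/6002) = (365580/71)*(-1/6002) = -182790/213071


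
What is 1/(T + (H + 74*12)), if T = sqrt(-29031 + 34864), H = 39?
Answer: 927/853496 - sqrt(5833)/853496 ≈ 0.00099664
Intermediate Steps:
T = sqrt(5833) ≈ 76.374
1/(T + (H + 74*12)) = 1/(sqrt(5833) + (39 + 74*12)) = 1/(sqrt(5833) + (39 + 888)) = 1/(sqrt(5833) + 927) = 1/(927 + sqrt(5833))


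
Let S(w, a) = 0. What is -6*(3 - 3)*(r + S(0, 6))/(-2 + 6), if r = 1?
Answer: 0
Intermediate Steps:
-6*(3 - 3)*(r + S(0, 6))/(-2 + 6) = -6*(3 - 3)*(1 + 0)/(-2 + 6) = -0*1/4 = -0*1*(¼) = -0/4 = -6*0 = 0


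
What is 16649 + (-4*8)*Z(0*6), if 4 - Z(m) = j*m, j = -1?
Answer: 16521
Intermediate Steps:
Z(m) = 4 + m (Z(m) = 4 - (-1)*m = 4 + m)
16649 + (-4*8)*Z(0*6) = 16649 + (-4*8)*(4 + 0*6) = 16649 - 32*(4 + 0) = 16649 - 32*4 = 16649 - 128 = 16521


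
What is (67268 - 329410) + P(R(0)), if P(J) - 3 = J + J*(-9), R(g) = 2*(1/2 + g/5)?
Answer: -262147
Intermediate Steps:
R(g) = 1 + 2*g/5 (R(g) = 2*(1*(1/2) + g*(1/5)) = 2*(1/2 + g/5) = 1 + 2*g/5)
P(J) = 3 - 8*J (P(J) = 3 + (J + J*(-9)) = 3 + (J - 9*J) = 3 - 8*J)
(67268 - 329410) + P(R(0)) = (67268 - 329410) + (3 - 8*(1 + (2/5)*0)) = -262142 + (3 - 8*(1 + 0)) = -262142 + (3 - 8*1) = -262142 + (3 - 8) = -262142 - 5 = -262147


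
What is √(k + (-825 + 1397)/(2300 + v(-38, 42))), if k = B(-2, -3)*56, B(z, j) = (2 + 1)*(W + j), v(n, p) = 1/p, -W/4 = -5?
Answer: 8*√416465748195/96601 ≈ 53.444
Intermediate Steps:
W = 20 (W = -4*(-5) = 20)
B(z, j) = 60 + 3*j (B(z, j) = (2 + 1)*(20 + j) = 3*(20 + j) = 60 + 3*j)
k = 2856 (k = (60 + 3*(-3))*56 = (60 - 9)*56 = 51*56 = 2856)
√(k + (-825 + 1397)/(2300 + v(-38, 42))) = √(2856 + (-825 + 1397)/(2300 + 1/42)) = √(2856 + 572/(2300 + 1/42)) = √(2856 + 572/(96601/42)) = √(2856 + 572*(42/96601)) = √(2856 + 24024/96601) = √(275916480/96601) = 8*√416465748195/96601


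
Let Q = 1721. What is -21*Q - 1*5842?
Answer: -41983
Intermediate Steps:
-21*Q - 1*5842 = -21*1721 - 1*5842 = -36141 - 5842 = -41983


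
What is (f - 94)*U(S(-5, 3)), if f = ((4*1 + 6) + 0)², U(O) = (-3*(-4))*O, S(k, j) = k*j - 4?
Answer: -1368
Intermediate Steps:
S(k, j) = -4 + j*k (S(k, j) = j*k - 4 = -4 + j*k)
U(O) = 12*O
f = 100 (f = ((4 + 6) + 0)² = (10 + 0)² = 10² = 100)
(f - 94)*U(S(-5, 3)) = (100 - 94)*(12*(-4 + 3*(-5))) = 6*(12*(-4 - 15)) = 6*(12*(-19)) = 6*(-228) = -1368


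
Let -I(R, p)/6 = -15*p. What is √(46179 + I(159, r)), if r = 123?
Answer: 3*√6361 ≈ 239.27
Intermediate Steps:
I(R, p) = 90*p (I(R, p) = -(-90)*p = 90*p)
√(46179 + I(159, r)) = √(46179 + 90*123) = √(46179 + 11070) = √57249 = 3*√6361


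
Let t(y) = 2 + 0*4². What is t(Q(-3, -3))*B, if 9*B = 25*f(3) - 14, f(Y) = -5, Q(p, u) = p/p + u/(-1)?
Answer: -278/9 ≈ -30.889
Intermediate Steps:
Q(p, u) = 1 - u (Q(p, u) = 1 + u*(-1) = 1 - u)
t(y) = 2 (t(y) = 2 + 0*16 = 2 + 0 = 2)
B = -139/9 (B = (25*(-5) - 14)/9 = (-125 - 14)/9 = (⅑)*(-139) = -139/9 ≈ -15.444)
t(Q(-3, -3))*B = 2*(-139/9) = -278/9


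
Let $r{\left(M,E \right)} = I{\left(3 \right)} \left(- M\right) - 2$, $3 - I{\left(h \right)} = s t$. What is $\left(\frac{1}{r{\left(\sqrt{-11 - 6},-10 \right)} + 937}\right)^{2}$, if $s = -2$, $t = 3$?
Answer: $\frac{i}{34 \left(495 \sqrt{17} + 25672 i\right)} \approx 1.1385 \cdot 10^{-6} + 9.051 \cdot 10^{-8} i$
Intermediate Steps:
$I{\left(h \right)} = 9$ ($I{\left(h \right)} = 3 - \left(-2\right) 3 = 3 - -6 = 3 + 6 = 9$)
$r{\left(M,E \right)} = -2 - 9 M$ ($r{\left(M,E \right)} = 9 \left(- M\right) - 2 = - 9 M - 2 = -2 - 9 M$)
$\left(\frac{1}{r{\left(\sqrt{-11 - 6},-10 \right)} + 937}\right)^{2} = \left(\frac{1}{\left(-2 - 9 \sqrt{-11 - 6}\right) + 937}\right)^{2} = \left(\frac{1}{\left(-2 - 9 \sqrt{-17}\right) + 937}\right)^{2} = \left(\frac{1}{\left(-2 - 9 i \sqrt{17}\right) + 937}\right)^{2} = \left(\frac{1}{935 - 9 i \sqrt{17}}\right)^{2} = \frac{1}{\left(935 - 9 i \sqrt{17}\right)^{2}}$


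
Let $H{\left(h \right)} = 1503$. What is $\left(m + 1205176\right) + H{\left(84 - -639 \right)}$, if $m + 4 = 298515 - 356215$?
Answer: $1148975$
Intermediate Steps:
$m = -57704$ ($m = -4 + \left(298515 - 356215\right) = -4 - 57700 = -57704$)
$\left(m + 1205176\right) + H{\left(84 - -639 \right)} = \left(-57704 + 1205176\right) + 1503 = 1147472 + 1503 = 1148975$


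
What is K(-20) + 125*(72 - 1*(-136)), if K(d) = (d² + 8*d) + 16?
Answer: 26256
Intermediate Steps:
K(d) = 16 + d² + 8*d
K(-20) + 125*(72 - 1*(-136)) = (16 + (-20)² + 8*(-20)) + 125*(72 - 1*(-136)) = (16 + 400 - 160) + 125*(72 + 136) = 256 + 125*208 = 256 + 26000 = 26256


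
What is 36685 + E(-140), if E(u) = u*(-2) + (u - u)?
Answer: 36965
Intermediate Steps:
E(u) = -2*u (E(u) = -2*u + 0 = -2*u)
36685 + E(-140) = 36685 - 2*(-140) = 36685 + 280 = 36965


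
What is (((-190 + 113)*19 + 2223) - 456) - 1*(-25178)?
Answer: 25482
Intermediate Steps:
(((-190 + 113)*19 + 2223) - 456) - 1*(-25178) = ((-77*19 + 2223) - 456) + 25178 = ((-1463 + 2223) - 456) + 25178 = (760 - 456) + 25178 = 304 + 25178 = 25482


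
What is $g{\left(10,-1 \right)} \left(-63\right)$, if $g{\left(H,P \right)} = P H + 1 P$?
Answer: $693$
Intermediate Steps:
$g{\left(H,P \right)} = P + H P$ ($g{\left(H,P \right)} = H P + P = P + H P$)
$g{\left(10,-1 \right)} \left(-63\right) = - (1 + 10) \left(-63\right) = \left(-1\right) 11 \left(-63\right) = \left(-11\right) \left(-63\right) = 693$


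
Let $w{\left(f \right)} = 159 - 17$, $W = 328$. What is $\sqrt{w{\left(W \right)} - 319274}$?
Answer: $2 i \sqrt{79783} \approx 564.92 i$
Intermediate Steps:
$w{\left(f \right)} = 142$ ($w{\left(f \right)} = 159 - 17 = 142$)
$\sqrt{w{\left(W \right)} - 319274} = \sqrt{142 - 319274} = \sqrt{-319132} = 2 i \sqrt{79783}$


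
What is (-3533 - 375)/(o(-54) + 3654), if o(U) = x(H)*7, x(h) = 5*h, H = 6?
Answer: -977/966 ≈ -1.0114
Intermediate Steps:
o(U) = 210 (o(U) = (5*6)*7 = 30*7 = 210)
(-3533 - 375)/(o(-54) + 3654) = (-3533 - 375)/(210 + 3654) = -3908/3864 = -3908*1/3864 = -977/966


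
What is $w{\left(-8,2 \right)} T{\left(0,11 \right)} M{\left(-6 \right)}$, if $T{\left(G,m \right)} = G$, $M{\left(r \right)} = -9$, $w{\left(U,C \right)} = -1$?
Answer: $0$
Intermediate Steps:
$w{\left(-8,2 \right)} T{\left(0,11 \right)} M{\left(-6 \right)} = \left(-1\right) 0 \left(-9\right) = 0 \left(-9\right) = 0$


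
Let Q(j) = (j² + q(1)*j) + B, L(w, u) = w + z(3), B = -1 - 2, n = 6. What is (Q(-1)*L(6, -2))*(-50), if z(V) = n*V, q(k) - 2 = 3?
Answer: 8400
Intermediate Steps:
q(k) = 5 (q(k) = 2 + 3 = 5)
z(V) = 6*V
B = -3
L(w, u) = 18 + w (L(w, u) = w + 6*3 = w + 18 = 18 + w)
Q(j) = -3 + j² + 5*j (Q(j) = (j² + 5*j) - 3 = -3 + j² + 5*j)
(Q(-1)*L(6, -2))*(-50) = ((-3 + (-1)² + 5*(-1))*(18 + 6))*(-50) = ((-3 + 1 - 5)*24)*(-50) = -7*24*(-50) = -168*(-50) = 8400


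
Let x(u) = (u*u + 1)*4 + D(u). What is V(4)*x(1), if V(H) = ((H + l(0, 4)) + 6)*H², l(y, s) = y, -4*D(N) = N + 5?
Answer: 1040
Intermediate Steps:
D(N) = -5/4 - N/4 (D(N) = -(N + 5)/4 = -(5 + N)/4 = -5/4 - N/4)
x(u) = 11/4 + 4*u² - u/4 (x(u) = (u*u + 1)*4 + (-5/4 - u/4) = (u² + 1)*4 + (-5/4 - u/4) = (1 + u²)*4 + (-5/4 - u/4) = (4 + 4*u²) + (-5/4 - u/4) = 11/4 + 4*u² - u/4)
V(H) = H²*(6 + H) (V(H) = ((H + 0) + 6)*H² = (H + 6)*H² = (6 + H)*H² = H²*(6 + H))
V(4)*x(1) = (4²*(6 + 4))*(11/4 + 4*1² - ¼*1) = (16*10)*(11/4 + 4*1 - ¼) = 160*(11/4 + 4 - ¼) = 160*(13/2) = 1040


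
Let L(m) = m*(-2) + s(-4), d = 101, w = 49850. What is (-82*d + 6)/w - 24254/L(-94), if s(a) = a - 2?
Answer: -302642033/2268175 ≈ -133.43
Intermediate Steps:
s(a) = -2 + a
L(m) = -6 - 2*m (L(m) = m*(-2) + (-2 - 4) = -2*m - 6 = -6 - 2*m)
(-82*d + 6)/w - 24254/L(-94) = (-82*101 + 6)/49850 - 24254/(-6 - 2*(-94)) = (-8282 + 6)*(1/49850) - 24254/(-6 + 188) = -8276*1/49850 - 24254/182 = -4138/24925 - 24254*1/182 = -4138/24925 - 12127/91 = -302642033/2268175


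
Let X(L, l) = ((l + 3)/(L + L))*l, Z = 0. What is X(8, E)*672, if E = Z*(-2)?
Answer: 0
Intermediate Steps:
E = 0 (E = 0*(-2) = 0)
X(L, l) = l*(3 + l)/(2*L) (X(L, l) = ((3 + l)/((2*L)))*l = ((3 + l)*(1/(2*L)))*l = ((3 + l)/(2*L))*l = l*(3 + l)/(2*L))
X(8, E)*672 = ((½)*0*(3 + 0)/8)*672 = ((½)*0*(⅛)*3)*672 = 0*672 = 0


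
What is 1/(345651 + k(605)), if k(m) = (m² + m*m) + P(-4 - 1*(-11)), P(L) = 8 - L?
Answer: 1/1077702 ≈ 9.2790e-7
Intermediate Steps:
k(m) = 1 + 2*m² (k(m) = (m² + m*m) + (8 - (-4 - 1*(-11))) = (m² + m²) + (8 - (-4 + 11)) = 2*m² + (8 - 1*7) = 2*m² + (8 - 7) = 2*m² + 1 = 1 + 2*m²)
1/(345651 + k(605)) = 1/(345651 + (1 + 2*605²)) = 1/(345651 + (1 + 2*366025)) = 1/(345651 + (1 + 732050)) = 1/(345651 + 732051) = 1/1077702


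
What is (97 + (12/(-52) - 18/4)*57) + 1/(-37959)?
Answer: -170397977/986934 ≈ -172.65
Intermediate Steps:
(97 + (12/(-52) - 18/4)*57) + 1/(-37959) = (97 + (12*(-1/52) - 18*¼)*57) - 1/37959 = (97 + (-3/13 - 9/2)*57) - 1/37959 = (97 - 123/26*57) - 1/37959 = (97 - 7011/26) - 1/37959 = -4489/26 - 1/37959 = -170397977/986934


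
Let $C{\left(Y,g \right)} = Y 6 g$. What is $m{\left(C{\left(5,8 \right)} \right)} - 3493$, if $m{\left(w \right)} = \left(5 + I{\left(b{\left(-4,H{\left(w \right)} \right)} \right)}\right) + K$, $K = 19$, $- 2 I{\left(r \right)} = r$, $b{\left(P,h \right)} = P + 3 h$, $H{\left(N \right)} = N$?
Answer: $-3827$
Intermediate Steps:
$I{\left(r \right)} = - \frac{r}{2}$
$C{\left(Y,g \right)} = 6 Y g$
$m{\left(w \right)} = 26 - \frac{3 w}{2}$ ($m{\left(w \right)} = \left(5 - \frac{-4 + 3 w}{2}\right) + 19 = \left(5 - \left(-2 + \frac{3 w}{2}\right)\right) + 19 = \left(7 - \frac{3 w}{2}\right) + 19 = 26 - \frac{3 w}{2}$)
$m{\left(C{\left(5,8 \right)} \right)} - 3493 = \left(26 - \frac{3 \cdot 6 \cdot 5 \cdot 8}{2}\right) - 3493 = \left(26 - 360\right) - 3493 = -334 - 3493 = -3827$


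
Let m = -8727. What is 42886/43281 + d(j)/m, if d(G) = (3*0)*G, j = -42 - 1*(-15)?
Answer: 42886/43281 ≈ 0.99087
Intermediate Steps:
j = -27 (j = -42 + 15 = -27)
d(G) = 0 (d(G) = 0*G = 0)
42886/43281 + d(j)/m = 42886/43281 + 0/(-8727) = 42886*(1/43281) + 0*(-1/8727) = 42886/43281 + 0 = 42886/43281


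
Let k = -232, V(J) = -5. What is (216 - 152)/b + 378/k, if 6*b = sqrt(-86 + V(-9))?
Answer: -189/116 - 384*I*sqrt(91)/91 ≈ -1.6293 - 40.254*I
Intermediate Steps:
b = I*sqrt(91)/6 (b = sqrt(-86 - 5)/6 = sqrt(-91)/6 = (I*sqrt(91))/6 = I*sqrt(91)/6 ≈ 1.5899*I)
(216 - 152)/b + 378/k = (216 - 152)/((I*sqrt(91)/6)) + 378/(-232) = 64*(-6*I*sqrt(91)/91) + 378*(-1/232) = -384*I*sqrt(91)/91 - 189/116 = -189/116 - 384*I*sqrt(91)/91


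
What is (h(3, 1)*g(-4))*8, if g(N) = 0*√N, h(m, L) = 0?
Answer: 0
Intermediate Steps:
g(N) = 0
(h(3, 1)*g(-4))*8 = (0*0)*8 = 0*8 = 0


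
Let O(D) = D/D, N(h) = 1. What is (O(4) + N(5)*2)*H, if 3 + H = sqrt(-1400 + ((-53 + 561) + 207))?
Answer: -9 + 3*I*sqrt(685) ≈ -9.0 + 78.517*I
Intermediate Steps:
O(D) = 1
H = -3 + I*sqrt(685) (H = -3 + sqrt(-1400 + ((-53 + 561) + 207)) = -3 + sqrt(-1400 + (508 + 207)) = -3 + sqrt(-1400 + 715) = -3 + sqrt(-685) = -3 + I*sqrt(685) ≈ -3.0 + 26.173*I)
(O(4) + N(5)*2)*H = (1 + 1*2)*(-3 + I*sqrt(685)) = (1 + 2)*(-3 + I*sqrt(685)) = 3*(-3 + I*sqrt(685)) = -9 + 3*I*sqrt(685)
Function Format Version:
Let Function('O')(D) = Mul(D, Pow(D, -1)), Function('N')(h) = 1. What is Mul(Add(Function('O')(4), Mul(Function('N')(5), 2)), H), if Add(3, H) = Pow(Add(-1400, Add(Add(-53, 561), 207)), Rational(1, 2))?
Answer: Add(-9, Mul(3, I, Pow(685, Rational(1, 2)))) ≈ Add(-9.0000, Mul(78.517, I))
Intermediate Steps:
Function('O')(D) = 1
H = Add(-3, Mul(I, Pow(685, Rational(1, 2)))) (H = Add(-3, Pow(Add(-1400, Add(Add(-53, 561), 207)), Rational(1, 2))) = Add(-3, Pow(Add(-1400, Add(508, 207)), Rational(1, 2))) = Add(-3, Pow(Add(-1400, 715), Rational(1, 2))) = Add(-3, Pow(-685, Rational(1, 2))) = Add(-3, Mul(I, Pow(685, Rational(1, 2)))) ≈ Add(-3.0000, Mul(26.173, I)))
Mul(Add(Function('O')(4), Mul(Function('N')(5), 2)), H) = Mul(Add(1, Mul(1, 2)), Add(-3, Mul(I, Pow(685, Rational(1, 2))))) = Mul(Add(1, 2), Add(-3, Mul(I, Pow(685, Rational(1, 2))))) = Mul(3, Add(-3, Mul(I, Pow(685, Rational(1, 2))))) = Add(-9, Mul(3, I, Pow(685, Rational(1, 2))))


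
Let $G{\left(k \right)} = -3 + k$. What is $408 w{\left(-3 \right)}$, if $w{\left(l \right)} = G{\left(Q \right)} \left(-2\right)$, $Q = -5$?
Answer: $6528$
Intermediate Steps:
$w{\left(l \right)} = 16$ ($w{\left(l \right)} = \left(-3 - 5\right) \left(-2\right) = \left(-8\right) \left(-2\right) = 16$)
$408 w{\left(-3 \right)} = 408 \cdot 16 = 6528$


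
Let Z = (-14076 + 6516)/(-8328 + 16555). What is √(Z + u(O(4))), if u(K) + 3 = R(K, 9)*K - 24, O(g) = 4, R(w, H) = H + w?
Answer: √1629892105/8227 ≈ 4.9072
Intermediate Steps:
u(K) = -27 + K*(9 + K) (u(K) = -3 + ((9 + K)*K - 24) = -3 + (K*(9 + K) - 24) = -3 + (-24 + K*(9 + K)) = -27 + K*(9 + K))
Z = -7560/8227 ≈ -0.91893
√(Z + u(O(4))) = √(-7560/8227 + (-27 + 4*(9 + 4))) = √(-7560/8227 + (-27 + 4*13)) = √(-7560/8227 + (-27 + 52)) = √(-7560/8227 + 25) = √(198115/8227) = √1629892105/8227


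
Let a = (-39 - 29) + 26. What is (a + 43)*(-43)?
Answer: -43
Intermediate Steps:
a = -42 (a = -68 + 26 = -42)
(a + 43)*(-43) = (-42 + 43)*(-43) = 1*(-43) = -43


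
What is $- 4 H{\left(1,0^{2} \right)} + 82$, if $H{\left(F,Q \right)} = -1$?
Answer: $86$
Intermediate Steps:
$- 4 H{\left(1,0^{2} \right)} + 82 = \left(-4\right) \left(-1\right) + 82 = 4 + 82 = 86$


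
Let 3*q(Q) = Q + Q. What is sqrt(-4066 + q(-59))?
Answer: 2*I*sqrt(9237)/3 ≈ 64.073*I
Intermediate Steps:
q(Q) = 2*Q/3 (q(Q) = (Q + Q)/3 = (2*Q)/3 = 2*Q/3)
sqrt(-4066 + q(-59)) = sqrt(-4066 + (2/3)*(-59)) = sqrt(-4066 - 118/3) = sqrt(-12316/3) = 2*I*sqrt(9237)/3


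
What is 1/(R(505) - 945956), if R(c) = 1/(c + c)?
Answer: -1010/955415559 ≈ -1.0571e-6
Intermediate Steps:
R(c) = 1/(2*c)
1/(R(505) - 945956) = 1/((1/2)/505 - 945956) = 1/((1/2)*(1/505) - 945956) = 1/(1/1010 - 945956) = 1/(-955415559/1010) = -1010/955415559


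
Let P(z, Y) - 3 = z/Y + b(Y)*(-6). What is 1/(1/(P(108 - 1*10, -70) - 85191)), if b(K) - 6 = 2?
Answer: -426187/5 ≈ -85237.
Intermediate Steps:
b(K) = 8 (b(K) = 6 + 2 = 8)
P(z, Y) = -45 + z/Y (P(z, Y) = 3 + (z/Y + 8*(-6)) = 3 + (z/Y - 48) = 3 + (-48 + z/Y) = -45 + z/Y)
1/(1/(P(108 - 1*10, -70) - 85191)) = 1/(1/((-45 + (108 - 1*10)/(-70)) - 85191)) = 1/(1/((-45 + (108 - 10)*(-1/70)) - 85191)) = 1/(1/((-45 + 98*(-1/70)) - 85191)) = 1/(1/((-45 - 7/5) - 85191)) = 1/(1/(-232/5 - 85191)) = 1/(1/(-426187/5)) = 1/(-5/426187) = -426187/5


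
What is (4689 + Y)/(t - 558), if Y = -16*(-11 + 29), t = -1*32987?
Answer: -4401/33545 ≈ -0.13120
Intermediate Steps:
t = -32987
Y = -288 (Y = -16*18 = -288)
(4689 + Y)/(t - 558) = (4689 - 288)/(-32987 - 558) = 4401/(-33545) = 4401*(-1/33545) = -4401/33545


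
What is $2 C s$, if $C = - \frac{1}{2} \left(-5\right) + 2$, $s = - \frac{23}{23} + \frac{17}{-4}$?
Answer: $- \frac{189}{4} \approx -47.25$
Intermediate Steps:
$s = - \frac{21}{4}$ ($s = \left(-23\right) \frac{1}{23} + 17 \left(- \frac{1}{4}\right) = -1 - \frac{17}{4} = - \frac{21}{4} \approx -5.25$)
$C = \frac{9}{2}$ ($C = \left(-1\right) \frac{1}{2} \left(-5\right) + 2 = \left(- \frac{1}{2}\right) \left(-5\right) + 2 = \frac{5}{2} + 2 = \frac{9}{2} \approx 4.5$)
$2 C s = 2 \cdot \frac{9}{2} \left(- \frac{21}{4}\right) = 9 \left(- \frac{21}{4}\right) = - \frac{189}{4}$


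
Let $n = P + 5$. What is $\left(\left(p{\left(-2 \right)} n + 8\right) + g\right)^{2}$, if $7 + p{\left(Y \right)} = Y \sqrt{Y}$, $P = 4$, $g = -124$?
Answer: $31393 + 6444 i \sqrt{2} \approx 31393.0 + 9113.2 i$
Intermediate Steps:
$n = 9$ ($n = 4 + 5 = 9$)
$p{\left(Y \right)} = -7 + Y^{\frac{3}{2}}$ ($p{\left(Y \right)} = -7 + Y \sqrt{Y} = -7 + Y^{\frac{3}{2}}$)
$\left(\left(p{\left(-2 \right)} n + 8\right) + g\right)^{2} = \left(\left(\left(-7 + \left(-2\right)^{\frac{3}{2}}\right) 9 + 8\right) - 124\right)^{2} = \left(\left(\left(-7 - 2 i \sqrt{2}\right) 9 + 8\right) - 124\right)^{2} = \left(\left(\left(-63 - 18 i \sqrt{2}\right) + 8\right) - 124\right)^{2} = \left(\left(-55 - 18 i \sqrt{2}\right) - 124\right)^{2} = \left(-179 - 18 i \sqrt{2}\right)^{2}$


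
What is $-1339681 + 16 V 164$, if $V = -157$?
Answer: $-1751649$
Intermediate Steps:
$-1339681 + 16 V 164 = -1339681 + 16 \left(-157\right) 164 = -1339681 - 411968 = -1751649$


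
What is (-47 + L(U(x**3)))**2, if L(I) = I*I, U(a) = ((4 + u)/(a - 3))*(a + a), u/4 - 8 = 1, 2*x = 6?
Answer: 64850809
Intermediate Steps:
x = 3 (x = (1/2)*6 = 3)
u = 36 (u = 32 + 4*1 = 32 + 4 = 36)
U(a) = 80*a/(-3 + a) (U(a) = ((4 + 36)/(a - 3))*(a + a) = (40/(-3 + a))*(2*a) = 80*a/(-3 + a))
L(I) = I**2
(-47 + L(U(x**3)))**2 = (-47 + (80*3**3/(-3 + 3**3))**2)**2 = (-47 + (80*27/(-3 + 27))**2)**2 = (-47 + (80*27/24)**2)**2 = (-47 + (80*27*(1/24))**2)**2 = (-47 + 90**2)**2 = (-47 + 8100)**2 = 8053**2 = 64850809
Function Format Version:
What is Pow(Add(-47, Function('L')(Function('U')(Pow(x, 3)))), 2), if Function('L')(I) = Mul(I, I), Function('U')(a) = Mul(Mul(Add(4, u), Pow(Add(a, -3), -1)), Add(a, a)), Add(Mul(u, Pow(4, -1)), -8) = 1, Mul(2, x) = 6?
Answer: 64850809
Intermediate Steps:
x = 3 (x = Mul(Rational(1, 2), 6) = 3)
u = 36 (u = Add(32, Mul(4, 1)) = Add(32, 4) = 36)
Function('U')(a) = Mul(80, a, Pow(Add(-3, a), -1)) (Function('U')(a) = Mul(Mul(Add(4, 36), Pow(Add(a, -3), -1)), Add(a, a)) = Mul(Mul(40, Pow(Add(-3, a), -1)), Mul(2, a)) = Mul(80, a, Pow(Add(-3, a), -1)))
Function('L')(I) = Pow(I, 2)
Pow(Add(-47, Function('L')(Function('U')(Pow(x, 3)))), 2) = Pow(Add(-47, Pow(Mul(80, Pow(3, 3), Pow(Add(-3, Pow(3, 3)), -1)), 2)), 2) = Pow(Add(-47, Pow(Mul(80, 27, Pow(Add(-3, 27), -1)), 2)), 2) = Pow(Add(-47, Pow(Mul(80, 27, Pow(24, -1)), 2)), 2) = Pow(Add(-47, Pow(Mul(80, 27, Rational(1, 24)), 2)), 2) = Pow(Add(-47, Pow(90, 2)), 2) = Pow(Add(-47, 8100), 2) = Pow(8053, 2) = 64850809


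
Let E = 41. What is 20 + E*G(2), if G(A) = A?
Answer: 102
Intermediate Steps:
20 + E*G(2) = 20 + 41*2 = 20 + 82 = 102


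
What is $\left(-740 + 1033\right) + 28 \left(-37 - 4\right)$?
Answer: $-855$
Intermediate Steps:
$\left(-740 + 1033\right) + 28 \left(-37 - 4\right) = 293 + 28 \left(-37 - 4\right) = 293 + 28 \left(-41\right) = 293 - 1148 = -855$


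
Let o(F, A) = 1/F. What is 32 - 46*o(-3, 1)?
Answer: 142/3 ≈ 47.333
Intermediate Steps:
32 - 46*o(-3, 1) = 32 - 46/(-3) = 32 - 46*(-⅓) = 32 + 46/3 = 142/3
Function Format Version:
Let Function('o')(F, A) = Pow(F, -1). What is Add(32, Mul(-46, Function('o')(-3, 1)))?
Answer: Rational(142, 3) ≈ 47.333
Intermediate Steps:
Add(32, Mul(-46, Function('o')(-3, 1))) = Add(32, Mul(-46, Pow(-3, -1))) = Add(32, Mul(-46, Rational(-1, 3))) = Add(32, Rational(46, 3)) = Rational(142, 3)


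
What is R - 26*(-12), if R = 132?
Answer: 444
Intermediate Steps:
R - 26*(-12) = 132 - 26*(-12) = 132 + 312 = 444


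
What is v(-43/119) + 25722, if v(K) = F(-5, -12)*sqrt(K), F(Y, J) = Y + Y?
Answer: 25722 - 10*I*sqrt(5117)/119 ≈ 25722.0 - 6.0112*I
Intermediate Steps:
F(Y, J) = 2*Y
v(K) = -10*sqrt(K) (v(K) = (2*(-5))*sqrt(K) = -10*sqrt(K))
v(-43/119) + 25722 = -10*I*sqrt(5117)/119 + 25722 = 25722 - 10*I*sqrt(5117)/119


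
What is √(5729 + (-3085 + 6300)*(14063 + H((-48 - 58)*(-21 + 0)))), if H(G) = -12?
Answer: 9*√557774 ≈ 6721.6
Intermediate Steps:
√(5729 + (-3085 + 6300)*(14063 + H((-48 - 58)*(-21 + 0)))) = √(5729 + (-3085 + 6300)*(14063 - 12)) = √(5729 + 3215*14051) = √(5729 + 45173965) = √45179694 = 9*√557774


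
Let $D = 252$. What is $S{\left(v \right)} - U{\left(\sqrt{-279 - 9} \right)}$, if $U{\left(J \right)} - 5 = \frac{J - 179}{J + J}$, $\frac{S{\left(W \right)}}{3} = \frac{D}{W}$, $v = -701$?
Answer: $- \frac{9223}{1402} - \frac{179 i \sqrt{2}}{48} \approx -6.5785 - 5.2738 i$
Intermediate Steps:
$S{\left(W \right)} = \frac{756}{W}$ ($S{\left(W \right)} = 3 \frac{252}{W} = \frac{756}{W}$)
$U{\left(J \right)} = 5 + \frac{-179 + J}{2 J}$ ($U{\left(J \right)} = 5 + \frac{J - 179}{J + J} = 5 + \frac{-179 + J}{2 J}$)
$S{\left(v \right)} - U{\left(\sqrt{-279 - 9} \right)} = \frac{756}{-701} - \frac{-179 + 11 \sqrt{-279 - 9}}{2 \sqrt{-279 - 9}} = 756 \left(- \frac{1}{701}\right) - \frac{-179 + 11 \sqrt{-288}}{2 \sqrt{-288}} = - \frac{756}{701} - \frac{-179 + 11 \cdot 12 i \sqrt{2}}{2 \cdot 12 i \sqrt{2}} = - \frac{756}{701} - \frac{- \frac{i \sqrt{2}}{24} \left(-179 + 132 i \sqrt{2}\right)}{2} = - \frac{756}{701} - - \frac{i \sqrt{2} \left(-179 + 132 i \sqrt{2}\right)}{48} = - \frac{756}{701} + \frac{i \sqrt{2} \left(-179 + 132 i \sqrt{2}\right)}{48}$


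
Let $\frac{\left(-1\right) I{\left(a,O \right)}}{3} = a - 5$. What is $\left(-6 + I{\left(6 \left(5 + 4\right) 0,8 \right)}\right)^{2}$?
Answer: $81$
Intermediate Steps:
$I{\left(a,O \right)} = 15 - 3 a$ ($I{\left(a,O \right)} = - 3 \left(a - 5\right) = - 3 \left(-5 + a\right) = 15 - 3 a$)
$\left(-6 + I{\left(6 \left(5 + 4\right) 0,8 \right)}\right)^{2} = \left(-6 + \left(15 - 3 \cdot 6 \left(5 + 4\right) 0\right)\right)^{2} = \left(-6 + \left(15 - 3 \cdot 6 \cdot 9 \cdot 0\right)\right)^{2} = \left(-6 + \left(15 - 3 \cdot 54 \cdot 0\right)\right)^{2} = \left(-6 + \left(15 - 0\right)\right)^{2} = \left(-6 + \left(15 + 0\right)\right)^{2} = \left(-6 + 15\right)^{2} = 9^{2} = 81$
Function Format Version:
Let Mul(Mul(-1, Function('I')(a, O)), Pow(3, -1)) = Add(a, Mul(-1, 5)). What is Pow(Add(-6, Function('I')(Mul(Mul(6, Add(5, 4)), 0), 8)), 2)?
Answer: 81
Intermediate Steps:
Function('I')(a, O) = Add(15, Mul(-3, a)) (Function('I')(a, O) = Mul(-3, Add(a, Mul(-1, 5))) = Mul(-3, Add(a, -5)) = Mul(-3, Add(-5, a)) = Add(15, Mul(-3, a)))
Pow(Add(-6, Function('I')(Mul(Mul(6, Add(5, 4)), 0), 8)), 2) = Pow(Add(-6, Add(15, Mul(-3, Mul(Mul(6, Add(5, 4)), 0)))), 2) = Pow(Add(-6, Add(15, Mul(-3, Mul(Mul(6, 9), 0)))), 2) = Pow(Add(-6, Add(15, Mul(-3, Mul(54, 0)))), 2) = Pow(Add(-6, Add(15, Mul(-3, 0))), 2) = Pow(Add(-6, Add(15, 0)), 2) = Pow(Add(-6, 15), 2) = Pow(9, 2) = 81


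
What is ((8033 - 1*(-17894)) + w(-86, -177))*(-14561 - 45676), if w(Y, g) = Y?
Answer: -1556584317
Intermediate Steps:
((8033 - 1*(-17894)) + w(-86, -177))*(-14561 - 45676) = ((8033 - 1*(-17894)) - 86)*(-14561 - 45676) = ((8033 + 17894) - 86)*(-60237) = (25927 - 86)*(-60237) = 25841*(-60237) = -1556584317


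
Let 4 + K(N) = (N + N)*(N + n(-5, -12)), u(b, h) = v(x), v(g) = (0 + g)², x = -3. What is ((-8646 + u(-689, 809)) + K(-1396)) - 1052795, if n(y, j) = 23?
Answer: 2771980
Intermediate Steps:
v(g) = g²
u(b, h) = 9 (u(b, h) = (-3)² = 9)
K(N) = -4 + 2*N*(23 + N) (K(N) = -4 + (N + N)*(N + 23) = -4 + (2*N)*(23 + N) = -4 + 2*N*(23 + N))
((-8646 + u(-689, 809)) + K(-1396)) - 1052795 = ((-8646 + 9) + (-4 + 2*(-1396)² + 46*(-1396))) - 1052795 = (-8637 + (-4 + 2*1948816 - 64216)) - 1052795 = (-8637 + (-4 + 3897632 - 64216)) - 1052795 = (-8637 + 3833412) - 1052795 = 3824775 - 1052795 = 2771980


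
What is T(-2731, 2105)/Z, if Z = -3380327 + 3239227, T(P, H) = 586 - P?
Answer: -3317/141100 ≈ -0.023508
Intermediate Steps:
Z = -141100
T(-2731, 2105)/Z = (586 - 1*(-2731))/(-141100) = (586 + 2731)*(-1/141100) = 3317*(-1/141100) = -3317/141100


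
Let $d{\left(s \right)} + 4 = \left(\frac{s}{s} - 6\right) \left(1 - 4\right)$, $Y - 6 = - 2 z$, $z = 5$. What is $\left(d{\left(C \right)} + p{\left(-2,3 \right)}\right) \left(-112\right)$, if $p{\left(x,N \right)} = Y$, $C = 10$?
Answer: $-784$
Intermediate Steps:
$Y = -4$ ($Y = 6 - 10 = -4$)
$p{\left(x,N \right)} = -4$
$d{\left(s \right)} = 11$ ($d{\left(s \right)} = -4 + \left(\frac{s}{s} - 6\right) \left(1 - 4\right) = -4 + \left(1 - 6\right) \left(-3\right) = -4 - -15 = -4 + 15 = 11$)
$\left(d{\left(C \right)} + p{\left(-2,3 \right)}\right) \left(-112\right) = \left(11 - 4\right) \left(-112\right) = 7 \left(-112\right) = -784$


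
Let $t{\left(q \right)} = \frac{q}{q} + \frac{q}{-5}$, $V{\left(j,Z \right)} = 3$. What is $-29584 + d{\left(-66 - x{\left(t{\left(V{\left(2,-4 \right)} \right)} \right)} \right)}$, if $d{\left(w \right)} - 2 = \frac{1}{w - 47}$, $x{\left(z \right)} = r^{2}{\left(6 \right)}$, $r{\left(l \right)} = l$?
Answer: $- \frac{4407719}{149} \approx -29582.0$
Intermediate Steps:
$t{\left(q \right)} = 1 - \frac{q}{5}$ ($t{\left(q \right)} = 1 + q \left(- \frac{1}{5}\right) = 1 - \frac{q}{5}$)
$x{\left(z \right)} = 36$ ($x{\left(z \right)} = 6^{2} = 36$)
$d{\left(w \right)} = 2 + \frac{1}{-47 + w}$ ($d{\left(w \right)} = 2 + \frac{1}{w - 47} = 2 + \frac{1}{-47 + w}$)
$-29584 + d{\left(-66 - x{\left(t{\left(V{\left(2,-4 \right)} \right)} \right)} \right)} = -29584 + \frac{-93 + 2 \left(-66 - 36\right)}{-47 - 102} = -29584 + \frac{-93 + 2 \left(-102\right)}{-47 - 102} = -29584 + \frac{-93 - 204}{-149} = -29584 - - \frac{297}{149} = -29584 + \frac{297}{149} = - \frac{4407719}{149}$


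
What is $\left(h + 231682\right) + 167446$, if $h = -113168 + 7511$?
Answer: $293471$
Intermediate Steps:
$h = -105657$
$\left(h + 231682\right) + 167446 = \left(-105657 + 231682\right) + 167446 = 126025 + 167446 = 293471$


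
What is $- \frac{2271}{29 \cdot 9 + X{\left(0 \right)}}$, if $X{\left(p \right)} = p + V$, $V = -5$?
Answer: $- \frac{2271}{256} \approx -8.8711$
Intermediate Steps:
$X{\left(p \right)} = -5 + p$ ($X{\left(p \right)} = p - 5 = -5 + p$)
$- \frac{2271}{29 \cdot 9 + X{\left(0 \right)}} = - \frac{2271}{29 \cdot 9 + \left(-5 + 0\right)} = - \frac{2271}{261 - 5} = - \frac{2271}{256}$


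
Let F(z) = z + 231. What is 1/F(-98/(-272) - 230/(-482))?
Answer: 32776/7598705 ≈ 0.0043134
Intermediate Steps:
F(z) = 231 + z
1/F(-98/(-272) - 230/(-482)) = 1/(231 + (-98/(-272) - 230/(-482))) = 1/(231 + (-98*(-1/272) - 230*(-1/482))) = 1/(231 + (49/136 + 115/241)) = 1/(231 + 27449/32776) = 1/(7598705/32776) = 32776/7598705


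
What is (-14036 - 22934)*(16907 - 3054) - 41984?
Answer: -512187394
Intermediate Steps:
(-14036 - 22934)*(16907 - 3054) - 41984 = -36970*13853 - 41984 = -512145410 - 41984 = -512187394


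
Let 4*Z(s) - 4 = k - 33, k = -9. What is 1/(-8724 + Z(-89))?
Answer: -2/17467 ≈ -0.00011450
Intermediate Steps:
Z(s) = -19/2 (Z(s) = 1 + (-9 - 33)/4 = 1 + (¼)*(-42) = 1 - 21/2 = -19/2)
1/(-8724 + Z(-89)) = 1/(-8724 - 19/2) = 1/(-17467/2) = -2/17467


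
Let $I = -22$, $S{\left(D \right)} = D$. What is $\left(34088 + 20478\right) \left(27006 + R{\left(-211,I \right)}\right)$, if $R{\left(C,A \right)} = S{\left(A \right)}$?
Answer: $1472408944$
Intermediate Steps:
$R{\left(C,A \right)} = A$
$\left(34088 + 20478\right) \left(27006 + R{\left(-211,I \right)}\right) = \left(34088 + 20478\right) \left(27006 - 22\right) = 54566 \cdot 26984 = 1472408944$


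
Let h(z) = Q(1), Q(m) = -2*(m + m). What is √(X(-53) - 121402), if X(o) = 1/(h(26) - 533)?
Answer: 5*I*√1400342955/537 ≈ 348.43*I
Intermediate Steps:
Q(m) = -4*m
h(z) = -4 (h(z) = -4*1 = -4)
X(o) = -1/537 (X(o) = 1/(-4 - 533) = 1/(-537) = -1/537)
√(X(-53) - 121402) = √(-1/537 - 121402) = √(-65192875/537) = 5*I*√1400342955/537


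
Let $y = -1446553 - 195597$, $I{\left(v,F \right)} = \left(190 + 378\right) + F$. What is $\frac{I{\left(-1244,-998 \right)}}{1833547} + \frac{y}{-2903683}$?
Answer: $\frac{3009710622360}{5324039253601} \approx 0.56531$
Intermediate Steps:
$I{\left(v,F \right)} = 568 + F$
$y = -1642150$
$\frac{I{\left(-1244,-998 \right)}}{1833547} + \frac{y}{-2903683} = \frac{568 - 998}{1833547} - \frac{1642150}{-2903683} = \left(-430\right) \frac{1}{1833547} - - \frac{1642150}{2903683} = - \frac{430}{1833547} + \frac{1642150}{2903683} = \frac{3009710622360}{5324039253601}$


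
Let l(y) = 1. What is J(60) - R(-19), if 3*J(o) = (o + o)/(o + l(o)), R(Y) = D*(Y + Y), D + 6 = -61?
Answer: -155266/61 ≈ -2545.3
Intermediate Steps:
D = -67 (D = -6 - 61 = -67)
R(Y) = -134*Y (R(Y) = -67*(Y + Y) = -134*Y)
J(o) = 2*o/(3*(1 + o)) (J(o) = ((o + o)/(o + 1))/3 = ((2*o)/(1 + o))/3 = (2*o/(1 + o))/3 = 2*o/(3*(1 + o)))
J(60) - R(-19) = (2/3)*60/(1 + 60) - (-134)*(-19) = (2/3)*60/61 - 1*2546 = (2/3)*60*(1/61) - 2546 = 40/61 - 2546 = -155266/61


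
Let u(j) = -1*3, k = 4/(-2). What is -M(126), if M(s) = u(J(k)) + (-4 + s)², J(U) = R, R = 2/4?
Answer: -14881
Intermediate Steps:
k = -2 (k = 4*(-½) = -2)
R = ½ (R = 2*(¼) = ½ ≈ 0.50000)
J(U) = ½
u(j) = -3
M(s) = -3 + (-4 + s)²
-M(126) = -(-3 + (-4 + 126)²) = -(-3 + 122²) = -(-3 + 14884) = -1*14881 = -14881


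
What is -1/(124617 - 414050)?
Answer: 1/289433 ≈ 3.4550e-6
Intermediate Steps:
-1/(124617 - 414050) = -1/(-289433) = -1*(-1/289433) = 1/289433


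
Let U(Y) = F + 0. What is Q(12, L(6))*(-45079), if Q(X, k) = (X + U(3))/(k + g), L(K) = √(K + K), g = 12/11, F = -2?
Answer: 4958690/109 - 27272795*√3/327 ≈ -98966.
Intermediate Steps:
U(Y) = -2 (U(Y) = -2 + 0 = -2)
g = 12/11 (g = 12*(1/11) = 12/11 ≈ 1.0909)
L(K) = √2*√K (L(K) = √(2*K) = √2*√K)
Q(X, k) = (-2 + X)/(12/11 + k) (Q(X, k) = (X - 2)/(k + 12/11) = (-2 + X)/(12/11 + k))
Q(12, L(6))*(-45079) = (11*(-2 + 12)/(12 + 11*(√2*√6)))*(-45079) = (11*10/(12 + 11*(2*√3)))*(-45079) = (11*10/(12 + 22*√3))*(-45079) = (110/(12 + 22*√3))*(-45079) = -4958690/(12 + 22*√3)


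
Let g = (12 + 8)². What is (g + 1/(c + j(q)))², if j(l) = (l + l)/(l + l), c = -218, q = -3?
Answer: 7534066401/47089 ≈ 1.6000e+5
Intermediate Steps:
j(l) = 1 (j(l) = (2*l)/((2*l)) = (2*l)*(1/(2*l)) = 1)
g = 400 (g = 20² = 400)
(g + 1/(c + j(q)))² = (400 + 1/(-218 + 1))² = (400 + 1/(-217))² = (400 - 1/217)² = (86799/217)² = 7534066401/47089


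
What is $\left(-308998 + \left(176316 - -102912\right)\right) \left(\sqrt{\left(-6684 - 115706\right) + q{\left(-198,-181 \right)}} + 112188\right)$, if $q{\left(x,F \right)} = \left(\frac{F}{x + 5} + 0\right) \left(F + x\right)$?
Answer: $-3339836760 - \frac{29770 i \sqrt{4572144717}}{193} \approx -3.3398 \cdot 10^{9} - 1.043 \cdot 10^{7} i$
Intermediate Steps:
$q{\left(x,F \right)} = \frac{F \left(F + x\right)}{5 + x}$ ($q{\left(x,F \right)} = \left(\frac{F}{5 + x} + 0\right) \left(F + x\right) = \frac{F}{5 + x} \left(F + x\right) = \frac{F \left(F + x\right)}{5 + x}$)
$\left(-308998 + \left(176316 - -102912\right)\right) \left(\sqrt{\left(-6684 - 115706\right) + q{\left(-198,-181 \right)}} + 112188\right) = \left(-308998 + \left(176316 - -102912\right)\right) \left(\sqrt{\left(-6684 - 115706\right) - \frac{181 \left(-181 - 198\right)}{5 - 198}} + 112188\right) = \left(-308998 + \left(176316 + 102912\right)\right) \left(\sqrt{\left(-6684 - 115706\right) - 181 \frac{1}{-193} \left(-379\right)} + 112188\right) = \left(-308998 + 279228\right) \left(\sqrt{-122390 - \left(- \frac{181}{193}\right) \left(-379\right)} + 112188\right) = - 29770 \left(\sqrt{-122390 - \frac{68599}{193}} + 112188\right) = - 29770 \left(\sqrt{- \frac{23689869}{193}} + 112188\right) = - 29770 \left(\frac{i \sqrt{4572144717}}{193} + 112188\right) = - 29770 \left(112188 + \frac{i \sqrt{4572144717}}{193}\right) = -3339836760 - \frac{29770 i \sqrt{4572144717}}{193}$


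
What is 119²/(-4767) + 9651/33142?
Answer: -266405/99426 ≈ -2.6794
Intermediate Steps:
119²/(-4767) + 9651/33142 = 14161*(-1/4767) + 9651*(1/33142) = -2023/681 + 9651/33142 = -266405/99426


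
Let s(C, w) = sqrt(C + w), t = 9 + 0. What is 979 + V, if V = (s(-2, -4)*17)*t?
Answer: 979 + 153*I*sqrt(6) ≈ 979.0 + 374.77*I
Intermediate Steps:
t = 9
V = 153*I*sqrt(6) (V = (sqrt(-2 - 4)*17)*9 = (sqrt(-6)*17)*9 = ((I*sqrt(6))*17)*9 = (17*I*sqrt(6))*9 = 153*I*sqrt(6) ≈ 374.77*I)
979 + V = 979 + 153*I*sqrt(6)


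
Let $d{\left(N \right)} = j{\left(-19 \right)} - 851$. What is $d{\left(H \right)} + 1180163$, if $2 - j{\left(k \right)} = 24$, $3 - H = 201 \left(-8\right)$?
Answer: $1179290$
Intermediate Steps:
$H = 1611$ ($H = 3 - 201 \left(-8\right) = 3 - -1608 = 3 + 1608 = 1611$)
$j{\left(k \right)} = -22$ ($j{\left(k \right)} = 2 - 24 = -22$)
$d{\left(N \right)} = -873$ ($d{\left(N \right)} = -22 - 851 = -873$)
$d{\left(H \right)} + 1180163 = -873 + 1180163 = 1179290$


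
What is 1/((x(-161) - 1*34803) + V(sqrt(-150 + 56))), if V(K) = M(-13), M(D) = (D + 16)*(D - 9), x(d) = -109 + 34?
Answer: -1/34944 ≈ -2.8617e-5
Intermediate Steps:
x(d) = -75
M(D) = (-9 + D)*(16 + D) (M(D) = (16 + D)*(-9 + D) = (-9 + D)*(16 + D))
V(K) = -66 (V(K) = -144 + (-13)**2 + 7*(-13) = -144 + 169 - 91 = -66)
1/((x(-161) - 1*34803) + V(sqrt(-150 + 56))) = 1/((-75 - 1*34803) - 66) = 1/((-75 - 34803) - 66) = 1/(-34878 - 66) = 1/(-34944) = -1/34944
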